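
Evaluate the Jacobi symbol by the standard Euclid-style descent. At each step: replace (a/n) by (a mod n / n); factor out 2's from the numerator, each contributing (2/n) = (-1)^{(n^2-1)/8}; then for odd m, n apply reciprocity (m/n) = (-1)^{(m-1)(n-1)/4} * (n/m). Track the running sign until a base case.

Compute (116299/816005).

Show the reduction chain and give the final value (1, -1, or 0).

1

flip (116299/816005) -> (816005/116299): both odd, 116299 mod 4 = 3, 816005 mod 4 = 1, so the flip contributes +1; sign now +1
(816005/116299): 816005 mod 116299 = 1912, so (816005/116299) = (1912/116299)
factor out 2^3: 1912 = 2^3·239; with 116299 mod 8 = 3, (2/116299) = -1; sign now -1; continue with (239/116299)
flip (239/116299) -> (116299/239): both odd, 239 mod 4 = 3, 116299 mod 4 = 3, so the flip contributes -1; sign now +1
(116299/239): 116299 mod 239 = 145, so (116299/239) = (145/239)
flip (145/239) -> (239/145): both odd, 145 mod 4 = 1, 239 mod 4 = 3, so the flip contributes +1; sign now +1
(239/145): 239 mod 145 = 94, so (239/145) = (94/145)
factor out 2^1: 94 = 2^1·47; with 145 mod 8 = 1, (2/145) = +1; sign now +1; continue with (47/145)
flip (47/145) -> (145/47): both odd, 47 mod 4 = 3, 145 mod 4 = 1, so the flip contributes +1; sign now +1
(145/47): 145 mod 47 = 4, so (145/47) = (4/47)
factor out 2^2: 4 = 2^2·1; with 47 mod 8 = 7, (2/47) = +1; sign now +1; continue with (1/47)
reached (1/47) = 1, so the symbol is +1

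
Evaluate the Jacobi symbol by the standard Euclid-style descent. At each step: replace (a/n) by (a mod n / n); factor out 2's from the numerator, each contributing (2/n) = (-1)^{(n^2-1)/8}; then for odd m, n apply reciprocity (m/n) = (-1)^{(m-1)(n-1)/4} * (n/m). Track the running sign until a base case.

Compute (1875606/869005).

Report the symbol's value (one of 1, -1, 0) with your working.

1

(1875606/869005): 1875606 mod 869005 = 137596, so (1875606/869005) = (137596/869005)
factor out 2^2: 137596 = 2^2·34399; with 869005 mod 8 = 5, (2/869005) = -1; sign now +1; continue with (34399/869005)
flip (34399/869005) -> (869005/34399): both odd, 34399 mod 4 = 3, 869005 mod 4 = 1, so the flip contributes +1; sign now +1
(869005/34399): 869005 mod 34399 = 9030, so (869005/34399) = (9030/34399)
factor out 2^1: 9030 = 2^1·4515; with 34399 mod 8 = 7, (2/34399) = +1; sign now +1; continue with (4515/34399)
flip (4515/34399) -> (34399/4515): both odd, 4515 mod 4 = 3, 34399 mod 4 = 3, so the flip contributes -1; sign now -1
(34399/4515): 34399 mod 4515 = 2794, so (34399/4515) = (2794/4515)
factor out 2^1: 2794 = 2^1·1397; with 4515 mod 8 = 3, (2/4515) = -1; sign now +1; continue with (1397/4515)
flip (1397/4515) -> (4515/1397): both odd, 1397 mod 4 = 1, 4515 mod 4 = 3, so the flip contributes +1; sign now +1
(4515/1397): 4515 mod 1397 = 324, so (4515/1397) = (324/1397)
factor out 2^2: 324 = 2^2·81; with 1397 mod 8 = 5, (2/1397) = -1; sign now +1; continue with (81/1397)
flip (81/1397) -> (1397/81): both odd, 81 mod 4 = 1, 1397 mod 4 = 1, so the flip contributes +1; sign now +1
(1397/81): 1397 mod 81 = 20, so (1397/81) = (20/81)
factor out 2^2: 20 = 2^2·5; with 81 mod 8 = 1, (2/81) = +1; sign now +1; continue with (5/81)
flip (5/81) -> (81/5): both odd, 5 mod 4 = 1, 81 mod 4 = 1, so the flip contributes +1; sign now +1
(81/5): 81 mod 5 = 1, so (81/5) = (1/5)
reached (1/5) = 1, so the symbol is +1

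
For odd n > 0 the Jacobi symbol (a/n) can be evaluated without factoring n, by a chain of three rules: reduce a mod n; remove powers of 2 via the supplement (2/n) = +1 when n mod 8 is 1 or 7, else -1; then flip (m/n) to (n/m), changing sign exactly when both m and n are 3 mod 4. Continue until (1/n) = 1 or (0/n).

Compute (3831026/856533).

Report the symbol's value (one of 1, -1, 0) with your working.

(3831026/856533): 3831026 mod 856533 = 404894, so (3831026/856533) = (404894/856533)
factor out 2^1: 404894 = 2^1·202447; with 856533 mod 8 = 5, (2/856533) = -1; sign now -1; continue with (202447/856533)
flip (202447/856533) -> (856533/202447): both odd, 202447 mod 4 = 3, 856533 mod 4 = 1, so the flip contributes +1; sign now -1
(856533/202447): 856533 mod 202447 = 46745, so (856533/202447) = (46745/202447)
flip (46745/202447) -> (202447/46745): both odd, 46745 mod 4 = 1, 202447 mod 4 = 3, so the flip contributes +1; sign now -1
(202447/46745): 202447 mod 46745 = 15467, so (202447/46745) = (15467/46745)
flip (15467/46745) -> (46745/15467): both odd, 15467 mod 4 = 3, 46745 mod 4 = 1, so the flip contributes +1; sign now -1
(46745/15467): 46745 mod 15467 = 344, so (46745/15467) = (344/15467)
factor out 2^3: 344 = 2^3·43; with 15467 mod 8 = 3, (2/15467) = -1; sign now +1; continue with (43/15467)
flip (43/15467) -> (15467/43): both odd, 43 mod 4 = 3, 15467 mod 4 = 3, so the flip contributes -1; sign now -1
(15467/43): 15467 mod 43 = 30, so (15467/43) = (30/43)
factor out 2^1: 30 = 2^1·15; with 43 mod 8 = 3, (2/43) = -1; sign now +1; continue with (15/43)
flip (15/43) -> (43/15): both odd, 15 mod 4 = 3, 43 mod 4 = 3, so the flip contributes -1; sign now -1
(43/15): 43 mod 15 = 13, so (43/15) = (13/15)
flip (13/15) -> (15/13): both odd, 13 mod 4 = 1, 15 mod 4 = 3, so the flip contributes +1; sign now -1
(15/13): 15 mod 13 = 2, so (15/13) = (2/13)
factor out 2^1: 2 = 2^1·1; with 13 mod 8 = 5, (2/13) = -1; sign now +1; continue with (1/13)
reached (1/13) = 1, so the symbol is +1

1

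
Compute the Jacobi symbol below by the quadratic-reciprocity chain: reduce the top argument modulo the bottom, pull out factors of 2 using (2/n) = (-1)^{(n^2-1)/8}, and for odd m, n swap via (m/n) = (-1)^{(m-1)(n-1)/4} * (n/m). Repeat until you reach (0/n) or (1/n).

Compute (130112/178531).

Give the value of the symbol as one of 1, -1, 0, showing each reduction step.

-1

130112 = 2^6·2033; (2/178531) = -1 since 178531 mod 8 = 3, so (130112/178531) = (-1)^6·(2033/178531); sign now +1
reciprocity: (2033/178531) = +1·(178531/2033) since 2033 mod 4 = 1, 178531 mod 4 = 3; sign now +1
(178531/2033) = (1660/2033)   [reduce mod 2033]
1660 = 2^2·415; (2/2033) = +1 since 2033 mod 8 = 1, so (1660/2033) = (+1)^2·(415/2033); sign now +1
reciprocity: (415/2033) = +1·(2033/415) since 415 mod 4 = 3, 2033 mod 4 = 1; sign now +1
(2033/415) = (373/415)   [reduce mod 415]
reciprocity: (373/415) = +1·(415/373) since 373 mod 4 = 1, 415 mod 4 = 3; sign now +1
(415/373) = (42/373)   [reduce mod 373]
42 = 2^1·21; (2/373) = -1 since 373 mod 8 = 5, so (42/373) = (-1)^1·(21/373); sign now -1
reciprocity: (21/373) = +1·(373/21) since 21 mod 4 = 1, 373 mod 4 = 1; sign now -1
(373/21) = (16/21)   [reduce mod 21]
16 = 2^4·1; (2/21) = -1 since 21 mod 8 = 5, so (16/21) = (-1)^4·(1/21); sign now -1
(1/21) = 1; final value = sign = -1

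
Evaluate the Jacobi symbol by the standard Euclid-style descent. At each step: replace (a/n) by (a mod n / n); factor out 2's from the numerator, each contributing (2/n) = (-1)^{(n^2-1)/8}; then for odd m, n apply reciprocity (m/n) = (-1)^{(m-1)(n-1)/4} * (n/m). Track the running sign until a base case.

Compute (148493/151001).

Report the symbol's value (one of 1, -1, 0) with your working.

1

flip (148493/151001) -> (151001/148493): both odd, 148493 mod 4 = 1, 151001 mod 4 = 1, so the flip contributes +1; sign now +1
(151001/148493): 151001 mod 148493 = 2508, so (151001/148493) = (2508/148493)
factor out 2^2: 2508 = 2^2·627; with 148493 mod 8 = 5, (2/148493) = -1; sign now +1; continue with (627/148493)
flip (627/148493) -> (148493/627): both odd, 627 mod 4 = 3, 148493 mod 4 = 1, so the flip contributes +1; sign now +1
(148493/627): 148493 mod 627 = 521, so (148493/627) = (521/627)
flip (521/627) -> (627/521): both odd, 521 mod 4 = 1, 627 mod 4 = 3, so the flip contributes +1; sign now +1
(627/521): 627 mod 521 = 106, so (627/521) = (106/521)
factor out 2^1: 106 = 2^1·53; with 521 mod 8 = 1, (2/521) = +1; sign now +1; continue with (53/521)
flip (53/521) -> (521/53): both odd, 53 mod 4 = 1, 521 mod 4 = 1, so the flip contributes +1; sign now +1
(521/53): 521 mod 53 = 44, so (521/53) = (44/53)
factor out 2^2: 44 = 2^2·11; with 53 mod 8 = 5, (2/53) = -1; sign now +1; continue with (11/53)
flip (11/53) -> (53/11): both odd, 11 mod 4 = 3, 53 mod 4 = 1, so the flip contributes +1; sign now +1
(53/11): 53 mod 11 = 9, so (53/11) = (9/11)
flip (9/11) -> (11/9): both odd, 9 mod 4 = 1, 11 mod 4 = 3, so the flip contributes +1; sign now +1
(11/9): 11 mod 9 = 2, so (11/9) = (2/9)
factor out 2^1: 2 = 2^1·1; with 9 mod 8 = 1, (2/9) = +1; sign now +1; continue with (1/9)
reached (1/9) = 1, so the symbol is +1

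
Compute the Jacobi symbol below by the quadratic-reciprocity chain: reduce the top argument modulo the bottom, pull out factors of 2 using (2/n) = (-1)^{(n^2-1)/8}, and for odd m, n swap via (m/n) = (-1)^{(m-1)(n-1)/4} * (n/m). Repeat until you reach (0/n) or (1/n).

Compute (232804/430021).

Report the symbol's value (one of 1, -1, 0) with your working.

-1

232804 = 2^2·58201; (2/430021) = -1 since 430021 mod 8 = 5, so (232804/430021) = (-1)^2·(58201/430021); sign now +1
reciprocity: (58201/430021) = +1·(430021/58201) since 58201 mod 4 = 1, 430021 mod 4 = 1; sign now +1
(430021/58201) = (22614/58201)   [reduce mod 58201]
22614 = 2^1·11307; (2/58201) = +1 since 58201 mod 8 = 1, so (22614/58201) = (+1)^1·(11307/58201); sign now +1
reciprocity: (11307/58201) = +1·(58201/11307) since 11307 mod 4 = 3, 58201 mod 4 = 1; sign now +1
(58201/11307) = (1666/11307)   [reduce mod 11307]
1666 = 2^1·833; (2/11307) = -1 since 11307 mod 8 = 3, so (1666/11307) = (-1)^1·(833/11307); sign now -1
reciprocity: (833/11307) = +1·(11307/833) since 833 mod 4 = 1, 11307 mod 4 = 3; sign now -1
(11307/833) = (478/833)   [reduce mod 833]
478 = 2^1·239; (2/833) = +1 since 833 mod 8 = 1, so (478/833) = (+1)^1·(239/833); sign now -1
reciprocity: (239/833) = +1·(833/239) since 239 mod 4 = 3, 833 mod 4 = 1; sign now -1
(833/239) = (116/239)   [reduce mod 239]
116 = 2^2·29; (2/239) = +1 since 239 mod 8 = 7, so (116/239) = (+1)^2·(29/239); sign now -1
reciprocity: (29/239) = +1·(239/29) since 29 mod 4 = 1, 239 mod 4 = 3; sign now -1
(239/29) = (7/29)   [reduce mod 29]
reciprocity: (7/29) = +1·(29/7) since 7 mod 4 = 3, 29 mod 4 = 1; sign now -1
(29/7) = (1/7)   [reduce mod 7]
(1/7) = 1; final value = sign = -1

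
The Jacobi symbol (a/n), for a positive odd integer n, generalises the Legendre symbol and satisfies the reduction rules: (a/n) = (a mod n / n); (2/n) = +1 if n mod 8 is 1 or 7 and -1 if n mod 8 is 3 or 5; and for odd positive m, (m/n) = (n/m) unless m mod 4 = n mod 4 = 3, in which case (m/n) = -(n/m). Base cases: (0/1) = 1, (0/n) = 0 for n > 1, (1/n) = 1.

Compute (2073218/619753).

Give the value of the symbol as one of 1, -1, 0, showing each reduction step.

(2073218/619753) = (213959/619753)   [reduce mod 619753]
reciprocity: (213959/619753) = +1·(619753/213959) since 213959 mod 4 = 3, 619753 mod 4 = 1; sign now +1
(619753/213959) = (191835/213959)   [reduce mod 213959]
reciprocity: (191835/213959) = -1·(213959/191835) since 191835 mod 4 = 3, 213959 mod 4 = 3; sign now -1
(213959/191835) = (22124/191835)   [reduce mod 191835]
22124 = 2^2·5531; (2/191835) = -1 since 191835 mod 8 = 3, so (22124/191835) = (-1)^2·(5531/191835); sign now -1
reciprocity: (5531/191835) = -1·(191835/5531) since 5531 mod 4 = 3, 191835 mod 4 = 3; sign now +1
(191835/5531) = (3781/5531)   [reduce mod 5531]
reciprocity: (3781/5531) = +1·(5531/3781) since 3781 mod 4 = 1, 5531 mod 4 = 3; sign now +1
(5531/3781) = (1750/3781)   [reduce mod 3781]
1750 = 2^1·875; (2/3781) = -1 since 3781 mod 8 = 5, so (1750/3781) = (-1)^1·(875/3781); sign now -1
reciprocity: (875/3781) = +1·(3781/875) since 875 mod 4 = 3, 3781 mod 4 = 1; sign now -1
(3781/875) = (281/875)   [reduce mod 875]
reciprocity: (281/875) = +1·(875/281) since 281 mod 4 = 1, 875 mod 4 = 3; sign now -1
(875/281) = (32/281)   [reduce mod 281]
32 = 2^5·1; (2/281) = +1 since 281 mod 8 = 1, so (32/281) = (+1)^5·(1/281); sign now -1
(1/281) = 1; final value = sign = -1

-1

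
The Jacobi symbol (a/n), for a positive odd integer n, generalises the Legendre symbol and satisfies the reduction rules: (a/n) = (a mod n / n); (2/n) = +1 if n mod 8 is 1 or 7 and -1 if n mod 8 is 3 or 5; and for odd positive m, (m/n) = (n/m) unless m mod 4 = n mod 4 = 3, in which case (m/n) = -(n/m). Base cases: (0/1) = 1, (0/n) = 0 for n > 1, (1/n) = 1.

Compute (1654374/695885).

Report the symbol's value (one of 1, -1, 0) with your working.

1

(1654374/695885) = (262604/695885)   [reduce mod 695885]
262604 = 2^2·65651; (2/695885) = -1 since 695885 mod 8 = 5, so (262604/695885) = (-1)^2·(65651/695885); sign now +1
reciprocity: (65651/695885) = +1·(695885/65651) since 65651 mod 4 = 3, 695885 mod 4 = 1; sign now +1
(695885/65651) = (39375/65651)   [reduce mod 65651]
reciprocity: (39375/65651) = -1·(65651/39375) since 39375 mod 4 = 3, 65651 mod 4 = 3; sign now -1
(65651/39375) = (26276/39375)   [reduce mod 39375]
26276 = 2^2·6569; (2/39375) = +1 since 39375 mod 8 = 7, so (26276/39375) = (+1)^2·(6569/39375); sign now -1
reciprocity: (6569/39375) = +1·(39375/6569) since 6569 mod 4 = 1, 39375 mod 4 = 3; sign now -1
(39375/6569) = (6530/6569)   [reduce mod 6569]
6530 = 2^1·3265; (2/6569) = +1 since 6569 mod 8 = 1, so (6530/6569) = (+1)^1·(3265/6569); sign now -1
reciprocity: (3265/6569) = +1·(6569/3265) since 3265 mod 4 = 1, 6569 mod 4 = 1; sign now -1
(6569/3265) = (39/3265)   [reduce mod 3265]
reciprocity: (39/3265) = +1·(3265/39) since 39 mod 4 = 3, 3265 mod 4 = 1; sign now -1
(3265/39) = (28/39)   [reduce mod 39]
28 = 2^2·7; (2/39) = +1 since 39 mod 8 = 7, so (28/39) = (+1)^2·(7/39); sign now -1
reciprocity: (7/39) = -1·(39/7) since 7 mod 4 = 3, 39 mod 4 = 3; sign now +1
(39/7) = (4/7)   [reduce mod 7]
4 = 2^2·1; (2/7) = +1 since 7 mod 8 = 7, so (4/7) = (+1)^2·(1/7); sign now +1
(1/7) = 1; final value = sign = +1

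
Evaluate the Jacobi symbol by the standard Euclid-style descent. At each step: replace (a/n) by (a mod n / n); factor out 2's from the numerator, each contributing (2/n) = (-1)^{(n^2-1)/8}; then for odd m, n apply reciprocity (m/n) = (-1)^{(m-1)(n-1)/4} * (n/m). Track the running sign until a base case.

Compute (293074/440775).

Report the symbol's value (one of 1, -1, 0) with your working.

1

293074 = 2^1·146537; (2/440775) = +1 since 440775 mod 8 = 7, so (293074/440775) = (+1)^1·(146537/440775); sign now +1
reciprocity: (146537/440775) = +1·(440775/146537) since 146537 mod 4 = 1, 440775 mod 4 = 3; sign now +1
(440775/146537) = (1164/146537)   [reduce mod 146537]
1164 = 2^2·291; (2/146537) = +1 since 146537 mod 8 = 1, so (1164/146537) = (+1)^2·(291/146537); sign now +1
reciprocity: (291/146537) = +1·(146537/291) since 291 mod 4 = 3, 146537 mod 4 = 1; sign now +1
(146537/291) = (164/291)   [reduce mod 291]
164 = 2^2·41; (2/291) = -1 since 291 mod 8 = 3, so (164/291) = (-1)^2·(41/291); sign now +1
reciprocity: (41/291) = +1·(291/41) since 41 mod 4 = 1, 291 mod 4 = 3; sign now +1
(291/41) = (4/41)   [reduce mod 41]
4 = 2^2·1; (2/41) = +1 since 41 mod 8 = 1, so (4/41) = (+1)^2·(1/41); sign now +1
(1/41) = 1; final value = sign = +1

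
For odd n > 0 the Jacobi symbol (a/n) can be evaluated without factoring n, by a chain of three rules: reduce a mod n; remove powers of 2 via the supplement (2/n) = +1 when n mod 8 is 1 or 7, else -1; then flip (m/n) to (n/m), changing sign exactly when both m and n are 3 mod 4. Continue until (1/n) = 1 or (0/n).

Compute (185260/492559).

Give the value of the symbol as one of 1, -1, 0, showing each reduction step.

1

factor out 2^2: 185260 = 2^2·46315; with 492559 mod 8 = 7, (2/492559) = +1; sign now +1; continue with (46315/492559)
flip (46315/492559) -> (492559/46315): both odd, 46315 mod 4 = 3, 492559 mod 4 = 3, so the flip contributes -1; sign now -1
(492559/46315): 492559 mod 46315 = 29409, so (492559/46315) = (29409/46315)
flip (29409/46315) -> (46315/29409): both odd, 29409 mod 4 = 1, 46315 mod 4 = 3, so the flip contributes +1; sign now -1
(46315/29409): 46315 mod 29409 = 16906, so (46315/29409) = (16906/29409)
factor out 2^1: 16906 = 2^1·8453; with 29409 mod 8 = 1, (2/29409) = +1; sign now -1; continue with (8453/29409)
flip (8453/29409) -> (29409/8453): both odd, 8453 mod 4 = 1, 29409 mod 4 = 1, so the flip contributes +1; sign now -1
(29409/8453): 29409 mod 8453 = 4050, so (29409/8453) = (4050/8453)
factor out 2^1: 4050 = 2^1·2025; with 8453 mod 8 = 5, (2/8453) = -1; sign now +1; continue with (2025/8453)
flip (2025/8453) -> (8453/2025): both odd, 2025 mod 4 = 1, 8453 mod 4 = 1, so the flip contributes +1; sign now +1
(8453/2025): 8453 mod 2025 = 353, so (8453/2025) = (353/2025)
flip (353/2025) -> (2025/353): both odd, 353 mod 4 = 1, 2025 mod 4 = 1, so the flip contributes +1; sign now +1
(2025/353): 2025 mod 353 = 260, so (2025/353) = (260/353)
factor out 2^2: 260 = 2^2·65; with 353 mod 8 = 1, (2/353) = +1; sign now +1; continue with (65/353)
flip (65/353) -> (353/65): both odd, 65 mod 4 = 1, 353 mod 4 = 1, so the flip contributes +1; sign now +1
(353/65): 353 mod 65 = 28, so (353/65) = (28/65)
factor out 2^2: 28 = 2^2·7; with 65 mod 8 = 1, (2/65) = +1; sign now +1; continue with (7/65)
flip (7/65) -> (65/7): both odd, 7 mod 4 = 3, 65 mod 4 = 1, so the flip contributes +1; sign now +1
(65/7): 65 mod 7 = 2, so (65/7) = (2/7)
factor out 2^1: 2 = 2^1·1; with 7 mod 8 = 7, (2/7) = +1; sign now +1; continue with (1/7)
reached (1/7) = 1, so the symbol is +1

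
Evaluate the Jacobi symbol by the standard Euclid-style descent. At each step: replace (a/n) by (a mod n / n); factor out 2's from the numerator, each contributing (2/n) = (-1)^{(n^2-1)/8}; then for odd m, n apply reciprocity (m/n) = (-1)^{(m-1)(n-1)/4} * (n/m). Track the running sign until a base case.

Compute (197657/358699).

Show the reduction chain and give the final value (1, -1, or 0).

flip (197657/358699) -> (358699/197657): both odd, 197657 mod 4 = 1, 358699 mod 4 = 3, so the flip contributes +1; sign now +1
(358699/197657): 358699 mod 197657 = 161042, so (358699/197657) = (161042/197657)
factor out 2^1: 161042 = 2^1·80521; with 197657 mod 8 = 1, (2/197657) = +1; sign now +1; continue with (80521/197657)
flip (80521/197657) -> (197657/80521): both odd, 80521 mod 4 = 1, 197657 mod 4 = 1, so the flip contributes +1; sign now +1
(197657/80521): 197657 mod 80521 = 36615, so (197657/80521) = (36615/80521)
flip (36615/80521) -> (80521/36615): both odd, 36615 mod 4 = 3, 80521 mod 4 = 1, so the flip contributes +1; sign now +1
(80521/36615): 80521 mod 36615 = 7291, so (80521/36615) = (7291/36615)
flip (7291/36615) -> (36615/7291): both odd, 7291 mod 4 = 3, 36615 mod 4 = 3, so the flip contributes -1; sign now -1
(36615/7291): 36615 mod 7291 = 160, so (36615/7291) = (160/7291)
factor out 2^5: 160 = 2^5·5; with 7291 mod 8 = 3, (2/7291) = -1; sign now +1; continue with (5/7291)
flip (5/7291) -> (7291/5): both odd, 5 mod 4 = 1, 7291 mod 4 = 3, so the flip contributes +1; sign now +1
(7291/5): 7291 mod 5 = 1, so (7291/5) = (1/5)
reached (1/5) = 1, so the symbol is +1

1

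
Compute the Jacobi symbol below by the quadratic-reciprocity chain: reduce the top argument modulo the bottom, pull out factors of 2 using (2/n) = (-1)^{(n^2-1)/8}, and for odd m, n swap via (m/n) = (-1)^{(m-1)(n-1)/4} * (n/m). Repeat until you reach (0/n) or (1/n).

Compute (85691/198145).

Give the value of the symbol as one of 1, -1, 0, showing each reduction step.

-1

reciprocity: (85691/198145) = +1·(198145/85691) since 85691 mod 4 = 3, 198145 mod 4 = 1; sign now +1
(198145/85691) = (26763/85691)   [reduce mod 85691]
reciprocity: (26763/85691) = -1·(85691/26763) since 26763 mod 4 = 3, 85691 mod 4 = 3; sign now -1
(85691/26763) = (5402/26763)   [reduce mod 26763]
5402 = 2^1·2701; (2/26763) = -1 since 26763 mod 8 = 3, so (5402/26763) = (-1)^1·(2701/26763); sign now +1
reciprocity: (2701/26763) = +1·(26763/2701) since 2701 mod 4 = 1, 26763 mod 4 = 3; sign now +1
(26763/2701) = (2454/2701)   [reduce mod 2701]
2454 = 2^1·1227; (2/2701) = -1 since 2701 mod 8 = 5, so (2454/2701) = (-1)^1·(1227/2701); sign now -1
reciprocity: (1227/2701) = +1·(2701/1227) since 1227 mod 4 = 3, 2701 mod 4 = 1; sign now -1
(2701/1227) = (247/1227)   [reduce mod 1227]
reciprocity: (247/1227) = -1·(1227/247) since 247 mod 4 = 3, 1227 mod 4 = 3; sign now +1
(1227/247) = (239/247)   [reduce mod 247]
reciprocity: (239/247) = -1·(247/239) since 239 mod 4 = 3, 247 mod 4 = 3; sign now -1
(247/239) = (8/239)   [reduce mod 239]
8 = 2^3·1; (2/239) = +1 since 239 mod 8 = 7, so (8/239) = (+1)^3·(1/239); sign now -1
(1/239) = 1; final value = sign = -1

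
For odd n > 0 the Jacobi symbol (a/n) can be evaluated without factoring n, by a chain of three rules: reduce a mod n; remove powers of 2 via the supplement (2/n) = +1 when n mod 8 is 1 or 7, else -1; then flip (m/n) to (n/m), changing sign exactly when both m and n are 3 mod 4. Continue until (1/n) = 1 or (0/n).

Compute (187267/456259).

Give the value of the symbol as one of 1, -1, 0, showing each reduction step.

reciprocity: (187267/456259) = -1·(456259/187267) since 187267 mod 4 = 3, 456259 mod 4 = 3; sign now -1
(456259/187267) = (81725/187267)   [reduce mod 187267]
reciprocity: (81725/187267) = +1·(187267/81725) since 81725 mod 4 = 1, 187267 mod 4 = 3; sign now -1
(187267/81725) = (23817/81725)   [reduce mod 81725]
reciprocity: (23817/81725) = +1·(81725/23817) since 23817 mod 4 = 1, 81725 mod 4 = 1; sign now -1
(81725/23817) = (10274/23817)   [reduce mod 23817]
10274 = 2^1·5137; (2/23817) = +1 since 23817 mod 8 = 1, so (10274/23817) = (+1)^1·(5137/23817); sign now -1
reciprocity: (5137/23817) = +1·(23817/5137) since 5137 mod 4 = 1, 23817 mod 4 = 1; sign now -1
(23817/5137) = (3269/5137)   [reduce mod 5137]
reciprocity: (3269/5137) = +1·(5137/3269) since 3269 mod 4 = 1, 5137 mod 4 = 1; sign now -1
(5137/3269) = (1868/3269)   [reduce mod 3269]
1868 = 2^2·467; (2/3269) = -1 since 3269 mod 8 = 5, so (1868/3269) = (-1)^2·(467/3269); sign now -1
reciprocity: (467/3269) = +1·(3269/467) since 467 mod 4 = 3, 3269 mod 4 = 1; sign now -1
(3269/467) = (0/467)   [reduce mod 467]
(0/467) = 0   [gcd(a, n) > 1]; final value = 0

0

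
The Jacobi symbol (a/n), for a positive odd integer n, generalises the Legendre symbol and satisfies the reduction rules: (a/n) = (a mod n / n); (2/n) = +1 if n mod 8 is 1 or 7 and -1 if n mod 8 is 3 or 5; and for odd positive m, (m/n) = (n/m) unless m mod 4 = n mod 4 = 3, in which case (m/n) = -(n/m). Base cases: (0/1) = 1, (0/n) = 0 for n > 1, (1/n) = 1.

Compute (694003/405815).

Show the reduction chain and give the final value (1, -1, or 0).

(694003/405815) = (288188/405815)   [reduce mod 405815]
288188 = 2^2·72047; (2/405815) = +1 since 405815 mod 8 = 7, so (288188/405815) = (+1)^2·(72047/405815); sign now +1
reciprocity: (72047/405815) = -1·(405815/72047) since 72047 mod 4 = 3, 405815 mod 4 = 3; sign now -1
(405815/72047) = (45580/72047)   [reduce mod 72047]
45580 = 2^2·11395; (2/72047) = +1 since 72047 mod 8 = 7, so (45580/72047) = (+1)^2·(11395/72047); sign now -1
reciprocity: (11395/72047) = -1·(72047/11395) since 11395 mod 4 = 3, 72047 mod 4 = 3; sign now +1
(72047/11395) = (3677/11395)   [reduce mod 11395]
reciprocity: (3677/11395) = +1·(11395/3677) since 3677 mod 4 = 1, 11395 mod 4 = 3; sign now +1
(11395/3677) = (364/3677)   [reduce mod 3677]
364 = 2^2·91; (2/3677) = -1 since 3677 mod 8 = 5, so (364/3677) = (-1)^2·(91/3677); sign now +1
reciprocity: (91/3677) = +1·(3677/91) since 91 mod 4 = 3, 3677 mod 4 = 1; sign now +1
(3677/91) = (37/91)   [reduce mod 91]
reciprocity: (37/91) = +1·(91/37) since 37 mod 4 = 1, 91 mod 4 = 3; sign now +1
(91/37) = (17/37)   [reduce mod 37]
reciprocity: (17/37) = +1·(37/17) since 17 mod 4 = 1, 37 mod 4 = 1; sign now +1
(37/17) = (3/17)   [reduce mod 17]
reciprocity: (3/17) = +1·(17/3) since 3 mod 4 = 3, 17 mod 4 = 1; sign now +1
(17/3) = (2/3)   [reduce mod 3]
2 = 2^1·1; (2/3) = -1 since 3 mod 8 = 3, so (2/3) = (-1)^1·(1/3); sign now -1
(1/3) = 1; final value = sign = -1

-1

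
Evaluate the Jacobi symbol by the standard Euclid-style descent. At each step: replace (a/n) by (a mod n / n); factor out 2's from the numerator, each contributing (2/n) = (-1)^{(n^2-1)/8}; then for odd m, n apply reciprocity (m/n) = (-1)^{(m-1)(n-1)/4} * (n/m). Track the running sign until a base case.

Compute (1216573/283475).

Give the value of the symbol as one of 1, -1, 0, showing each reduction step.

-1

(1216573/283475): 1216573 mod 283475 = 82673, so (1216573/283475) = (82673/283475)
flip (82673/283475) -> (283475/82673): both odd, 82673 mod 4 = 1, 283475 mod 4 = 3, so the flip contributes +1; sign now +1
(283475/82673): 283475 mod 82673 = 35456, so (283475/82673) = (35456/82673)
factor out 2^7: 35456 = 2^7·277; with 82673 mod 8 = 1, (2/82673) = +1; sign now +1; continue with (277/82673)
flip (277/82673) -> (82673/277): both odd, 277 mod 4 = 1, 82673 mod 4 = 1, so the flip contributes +1; sign now +1
(82673/277): 82673 mod 277 = 127, so (82673/277) = (127/277)
flip (127/277) -> (277/127): both odd, 127 mod 4 = 3, 277 mod 4 = 1, so the flip contributes +1; sign now +1
(277/127): 277 mod 127 = 23, so (277/127) = (23/127)
flip (23/127) -> (127/23): both odd, 23 mod 4 = 3, 127 mod 4 = 3, so the flip contributes -1; sign now -1
(127/23): 127 mod 23 = 12, so (127/23) = (12/23)
factor out 2^2: 12 = 2^2·3; with 23 mod 8 = 7, (2/23) = +1; sign now -1; continue with (3/23)
flip (3/23) -> (23/3): both odd, 3 mod 4 = 3, 23 mod 4 = 3, so the flip contributes -1; sign now +1
(23/3): 23 mod 3 = 2, so (23/3) = (2/3)
factor out 2^1: 2 = 2^1·1; with 3 mod 8 = 3, (2/3) = -1; sign now -1; continue with (1/3)
reached (1/3) = 1, so the symbol is -1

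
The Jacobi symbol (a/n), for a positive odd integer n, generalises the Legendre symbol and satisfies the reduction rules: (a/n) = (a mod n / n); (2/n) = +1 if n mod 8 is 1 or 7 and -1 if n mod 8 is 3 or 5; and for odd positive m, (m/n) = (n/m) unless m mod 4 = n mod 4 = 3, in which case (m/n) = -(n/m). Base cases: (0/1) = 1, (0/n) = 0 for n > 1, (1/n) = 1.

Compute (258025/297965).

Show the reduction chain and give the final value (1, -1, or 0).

0

reciprocity: (258025/297965) = +1·(297965/258025) since 258025 mod 4 = 1, 297965 mod 4 = 1; sign now +1
(297965/258025) = (39940/258025)   [reduce mod 258025]
39940 = 2^2·9985; (2/258025) = +1 since 258025 mod 8 = 1, so (39940/258025) = (+1)^2·(9985/258025); sign now +1
reciprocity: (9985/258025) = +1·(258025/9985) since 9985 mod 4 = 1, 258025 mod 4 = 1; sign now +1
(258025/9985) = (8400/9985)   [reduce mod 9985]
8400 = 2^4·525; (2/9985) = +1 since 9985 mod 8 = 1, so (8400/9985) = (+1)^4·(525/9985); sign now +1
reciprocity: (525/9985) = +1·(9985/525) since 525 mod 4 = 1, 9985 mod 4 = 1; sign now +1
(9985/525) = (10/525)   [reduce mod 525]
10 = 2^1·5; (2/525) = -1 since 525 mod 8 = 5, so (10/525) = (-1)^1·(5/525); sign now -1
reciprocity: (5/525) = +1·(525/5) since 5 mod 4 = 1, 525 mod 4 = 1; sign now -1
(525/5) = (0/5)   [reduce mod 5]
(0/5) = 0   [gcd(a, n) > 1]; final value = 0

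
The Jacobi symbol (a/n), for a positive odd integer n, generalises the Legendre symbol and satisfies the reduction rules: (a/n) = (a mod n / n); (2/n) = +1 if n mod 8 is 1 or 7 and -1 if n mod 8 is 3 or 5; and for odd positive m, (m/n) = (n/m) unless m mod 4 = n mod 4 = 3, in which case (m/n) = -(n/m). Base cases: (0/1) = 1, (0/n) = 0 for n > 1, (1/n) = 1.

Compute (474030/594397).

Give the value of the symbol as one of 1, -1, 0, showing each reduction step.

474030 = 2^1·237015; (2/594397) = -1 since 594397 mod 8 = 5, so (474030/594397) = (-1)^1·(237015/594397); sign now -1
reciprocity: (237015/594397) = +1·(594397/237015) since 237015 mod 4 = 3, 594397 mod 4 = 1; sign now -1
(594397/237015) = (120367/237015)   [reduce mod 237015]
reciprocity: (120367/237015) = -1·(237015/120367) since 120367 mod 4 = 3, 237015 mod 4 = 3; sign now +1
(237015/120367) = (116648/120367)   [reduce mod 120367]
116648 = 2^3·14581; (2/120367) = +1 since 120367 mod 8 = 7, so (116648/120367) = (+1)^3·(14581/120367); sign now +1
reciprocity: (14581/120367) = +1·(120367/14581) since 14581 mod 4 = 1, 120367 mod 4 = 3; sign now +1
(120367/14581) = (3719/14581)   [reduce mod 14581]
reciprocity: (3719/14581) = +1·(14581/3719) since 3719 mod 4 = 3, 14581 mod 4 = 1; sign now +1
(14581/3719) = (3424/3719)   [reduce mod 3719]
3424 = 2^5·107; (2/3719) = +1 since 3719 mod 8 = 7, so (3424/3719) = (+1)^5·(107/3719); sign now +1
reciprocity: (107/3719) = -1·(3719/107) since 107 mod 4 = 3, 3719 mod 4 = 3; sign now -1
(3719/107) = (81/107)   [reduce mod 107]
reciprocity: (81/107) = +1·(107/81) since 81 mod 4 = 1, 107 mod 4 = 3; sign now -1
(107/81) = (26/81)   [reduce mod 81]
26 = 2^1·13; (2/81) = +1 since 81 mod 8 = 1, so (26/81) = (+1)^1·(13/81); sign now -1
reciprocity: (13/81) = +1·(81/13) since 13 mod 4 = 1, 81 mod 4 = 1; sign now -1
(81/13) = (3/13)   [reduce mod 13]
reciprocity: (3/13) = +1·(13/3) since 3 mod 4 = 3, 13 mod 4 = 1; sign now -1
(13/3) = (1/3)   [reduce mod 3]
(1/3) = 1; final value = sign = -1

-1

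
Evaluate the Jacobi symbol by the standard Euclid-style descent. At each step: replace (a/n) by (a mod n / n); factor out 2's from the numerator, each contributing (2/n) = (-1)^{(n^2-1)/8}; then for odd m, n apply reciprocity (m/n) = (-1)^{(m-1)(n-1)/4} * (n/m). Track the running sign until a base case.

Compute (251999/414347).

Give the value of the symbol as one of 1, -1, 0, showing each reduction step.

-1

reciprocity: (251999/414347) = -1·(414347/251999) since 251999 mod 4 = 3, 414347 mod 4 = 3; sign now -1
(414347/251999) = (162348/251999)   [reduce mod 251999]
162348 = 2^2·40587; (2/251999) = +1 since 251999 mod 8 = 7, so (162348/251999) = (+1)^2·(40587/251999); sign now -1
reciprocity: (40587/251999) = -1·(251999/40587) since 40587 mod 4 = 3, 251999 mod 4 = 3; sign now +1
(251999/40587) = (8477/40587)   [reduce mod 40587]
reciprocity: (8477/40587) = +1·(40587/8477) since 8477 mod 4 = 1, 40587 mod 4 = 3; sign now +1
(40587/8477) = (6679/8477)   [reduce mod 8477]
reciprocity: (6679/8477) = +1·(8477/6679) since 6679 mod 4 = 3, 8477 mod 4 = 1; sign now +1
(8477/6679) = (1798/6679)   [reduce mod 6679]
1798 = 2^1·899; (2/6679) = +1 since 6679 mod 8 = 7, so (1798/6679) = (+1)^1·(899/6679); sign now +1
reciprocity: (899/6679) = -1·(6679/899) since 899 mod 4 = 3, 6679 mod 4 = 3; sign now -1
(6679/899) = (386/899)   [reduce mod 899]
386 = 2^1·193; (2/899) = -1 since 899 mod 8 = 3, so (386/899) = (-1)^1·(193/899); sign now +1
reciprocity: (193/899) = +1·(899/193) since 193 mod 4 = 1, 899 mod 4 = 3; sign now +1
(899/193) = (127/193)   [reduce mod 193]
reciprocity: (127/193) = +1·(193/127) since 127 mod 4 = 3, 193 mod 4 = 1; sign now +1
(193/127) = (66/127)   [reduce mod 127]
66 = 2^1·33; (2/127) = +1 since 127 mod 8 = 7, so (66/127) = (+1)^1·(33/127); sign now +1
reciprocity: (33/127) = +1·(127/33) since 33 mod 4 = 1, 127 mod 4 = 3; sign now +1
(127/33) = (28/33)   [reduce mod 33]
28 = 2^2·7; (2/33) = +1 since 33 mod 8 = 1, so (28/33) = (+1)^2·(7/33); sign now +1
reciprocity: (7/33) = +1·(33/7) since 7 mod 4 = 3, 33 mod 4 = 1; sign now +1
(33/7) = (5/7)   [reduce mod 7]
reciprocity: (5/7) = +1·(7/5) since 5 mod 4 = 1, 7 mod 4 = 3; sign now +1
(7/5) = (2/5)   [reduce mod 5]
2 = 2^1·1; (2/5) = -1 since 5 mod 8 = 5, so (2/5) = (-1)^1·(1/5); sign now -1
(1/5) = 1; final value = sign = -1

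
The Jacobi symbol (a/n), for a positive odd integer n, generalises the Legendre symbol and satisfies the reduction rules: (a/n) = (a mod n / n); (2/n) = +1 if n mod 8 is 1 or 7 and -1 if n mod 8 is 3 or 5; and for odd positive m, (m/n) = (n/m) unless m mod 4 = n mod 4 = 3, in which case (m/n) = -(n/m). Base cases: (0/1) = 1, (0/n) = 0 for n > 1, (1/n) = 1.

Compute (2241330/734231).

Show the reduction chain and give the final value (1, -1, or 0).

(2241330/734231) = (38637/734231)   [reduce mod 734231]
reciprocity: (38637/734231) = +1·(734231/38637) since 38637 mod 4 = 1, 734231 mod 4 = 3; sign now +1
(734231/38637) = (128/38637)   [reduce mod 38637]
128 = 2^7·1; (2/38637) = -1 since 38637 mod 8 = 5, so (128/38637) = (-1)^7·(1/38637); sign now -1
(1/38637) = 1; final value = sign = -1

-1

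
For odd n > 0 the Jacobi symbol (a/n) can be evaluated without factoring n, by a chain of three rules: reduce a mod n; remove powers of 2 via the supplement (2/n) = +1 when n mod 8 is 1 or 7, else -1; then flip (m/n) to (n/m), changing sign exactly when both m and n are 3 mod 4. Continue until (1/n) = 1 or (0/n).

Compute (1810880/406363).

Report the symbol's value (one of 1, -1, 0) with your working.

-1

(1810880/406363) = (185428/406363)   [reduce mod 406363]
185428 = 2^2·46357; (2/406363) = -1 since 406363 mod 8 = 3, so (185428/406363) = (-1)^2·(46357/406363); sign now +1
reciprocity: (46357/406363) = +1·(406363/46357) since 46357 mod 4 = 1, 406363 mod 4 = 3; sign now +1
(406363/46357) = (35507/46357)   [reduce mod 46357]
reciprocity: (35507/46357) = +1·(46357/35507) since 35507 mod 4 = 3, 46357 mod 4 = 1; sign now +1
(46357/35507) = (10850/35507)   [reduce mod 35507]
10850 = 2^1·5425; (2/35507) = -1 since 35507 mod 8 = 3, so (10850/35507) = (-1)^1·(5425/35507); sign now -1
reciprocity: (5425/35507) = +1·(35507/5425) since 5425 mod 4 = 1, 35507 mod 4 = 3; sign now -1
(35507/5425) = (2957/5425)   [reduce mod 5425]
reciprocity: (2957/5425) = +1·(5425/2957) since 2957 mod 4 = 1, 5425 mod 4 = 1; sign now -1
(5425/2957) = (2468/2957)   [reduce mod 2957]
2468 = 2^2·617; (2/2957) = -1 since 2957 mod 8 = 5, so (2468/2957) = (-1)^2·(617/2957); sign now -1
reciprocity: (617/2957) = +1·(2957/617) since 617 mod 4 = 1, 2957 mod 4 = 1; sign now -1
(2957/617) = (489/617)   [reduce mod 617]
reciprocity: (489/617) = +1·(617/489) since 489 mod 4 = 1, 617 mod 4 = 1; sign now -1
(617/489) = (128/489)   [reduce mod 489]
128 = 2^7·1; (2/489) = +1 since 489 mod 8 = 1, so (128/489) = (+1)^7·(1/489); sign now -1
(1/489) = 1; final value = sign = -1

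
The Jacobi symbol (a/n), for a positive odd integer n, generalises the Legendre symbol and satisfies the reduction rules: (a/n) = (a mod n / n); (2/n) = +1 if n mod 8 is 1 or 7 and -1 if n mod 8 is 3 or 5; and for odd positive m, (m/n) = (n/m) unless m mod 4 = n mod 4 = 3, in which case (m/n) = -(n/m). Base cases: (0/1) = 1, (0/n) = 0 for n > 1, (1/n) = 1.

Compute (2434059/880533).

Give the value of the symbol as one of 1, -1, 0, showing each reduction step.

0

(2434059/880533): 2434059 mod 880533 = 672993, so (2434059/880533) = (672993/880533)
flip (672993/880533) -> (880533/672993): both odd, 672993 mod 4 = 1, 880533 mod 4 = 1, so the flip contributes +1; sign now +1
(880533/672993): 880533 mod 672993 = 207540, so (880533/672993) = (207540/672993)
factor out 2^2: 207540 = 2^2·51885; with 672993 mod 8 = 1, (2/672993) = +1; sign now +1; continue with (51885/672993)
flip (51885/672993) -> (672993/51885): both odd, 51885 mod 4 = 1, 672993 mod 4 = 1, so the flip contributes +1; sign now +1
(672993/51885): 672993 mod 51885 = 50373, so (672993/51885) = (50373/51885)
flip (50373/51885) -> (51885/50373): both odd, 50373 mod 4 = 1, 51885 mod 4 = 1, so the flip contributes +1; sign now +1
(51885/50373): 51885 mod 50373 = 1512, so (51885/50373) = (1512/50373)
factor out 2^3: 1512 = 2^3·189; with 50373 mod 8 = 5, (2/50373) = -1; sign now -1; continue with (189/50373)
flip (189/50373) -> (50373/189): both odd, 189 mod 4 = 1, 50373 mod 4 = 1, so the flip contributes +1; sign now -1
(50373/189): 50373 mod 189 = 99, so (50373/189) = (99/189)
flip (99/189) -> (189/99): both odd, 99 mod 4 = 3, 189 mod 4 = 1, so the flip contributes +1; sign now -1
(189/99): 189 mod 99 = 90, so (189/99) = (90/99)
factor out 2^1: 90 = 2^1·45; with 99 mod 8 = 3, (2/99) = -1; sign now +1; continue with (45/99)
flip (45/99) -> (99/45): both odd, 45 mod 4 = 1, 99 mod 4 = 3, so the flip contributes +1; sign now +1
(99/45): 99 mod 45 = 9, so (99/45) = (9/45)
flip (9/45) -> (45/9): both odd, 9 mod 4 = 1, 45 mod 4 = 1, so the flip contributes +1; sign now +1
(45/9): 45 mod 9 = 0, so (45/9) = (0/9)
reached (0/9); gcd(a, n) > 1, so (0/9) = 0 and the symbol is 0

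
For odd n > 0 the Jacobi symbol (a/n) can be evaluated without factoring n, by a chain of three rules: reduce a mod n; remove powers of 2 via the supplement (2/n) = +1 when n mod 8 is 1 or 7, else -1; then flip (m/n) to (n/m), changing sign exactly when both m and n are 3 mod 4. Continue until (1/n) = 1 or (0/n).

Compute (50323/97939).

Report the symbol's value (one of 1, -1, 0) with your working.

flip (50323/97939) -> (97939/50323): both odd, 50323 mod 4 = 3, 97939 mod 4 = 3, so the flip contributes -1; sign now -1
(97939/50323): 97939 mod 50323 = 47616, so (97939/50323) = (47616/50323)
factor out 2^9: 47616 = 2^9·93; with 50323 mod 8 = 3, (2/50323) = -1; sign now +1; continue with (93/50323)
flip (93/50323) -> (50323/93): both odd, 93 mod 4 = 1, 50323 mod 4 = 3, so the flip contributes +1; sign now +1
(50323/93): 50323 mod 93 = 10, so (50323/93) = (10/93)
factor out 2^1: 10 = 2^1·5; with 93 mod 8 = 5, (2/93) = -1; sign now -1; continue with (5/93)
flip (5/93) -> (93/5): both odd, 5 mod 4 = 1, 93 mod 4 = 1, so the flip contributes +1; sign now -1
(93/5): 93 mod 5 = 3, so (93/5) = (3/5)
flip (3/5) -> (5/3): both odd, 3 mod 4 = 3, 5 mod 4 = 1, so the flip contributes +1; sign now -1
(5/3): 5 mod 3 = 2, so (5/3) = (2/3)
factor out 2^1: 2 = 2^1·1; with 3 mod 8 = 3, (2/3) = -1; sign now +1; continue with (1/3)
reached (1/3) = 1, so the symbol is +1

1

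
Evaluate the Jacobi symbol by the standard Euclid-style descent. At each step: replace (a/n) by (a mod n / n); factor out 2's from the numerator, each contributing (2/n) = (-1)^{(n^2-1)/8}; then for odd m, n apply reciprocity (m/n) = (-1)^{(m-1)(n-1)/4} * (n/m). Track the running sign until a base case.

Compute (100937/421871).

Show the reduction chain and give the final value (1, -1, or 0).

flip (100937/421871) -> (421871/100937): both odd, 100937 mod 4 = 1, 421871 mod 4 = 3, so the flip contributes +1; sign now +1
(421871/100937): 421871 mod 100937 = 18123, so (421871/100937) = (18123/100937)
flip (18123/100937) -> (100937/18123): both odd, 18123 mod 4 = 3, 100937 mod 4 = 1, so the flip contributes +1; sign now +1
(100937/18123): 100937 mod 18123 = 10322, so (100937/18123) = (10322/18123)
factor out 2^1: 10322 = 2^1·5161; with 18123 mod 8 = 3, (2/18123) = -1; sign now -1; continue with (5161/18123)
flip (5161/18123) -> (18123/5161): both odd, 5161 mod 4 = 1, 18123 mod 4 = 3, so the flip contributes +1; sign now -1
(18123/5161): 18123 mod 5161 = 2640, so (18123/5161) = (2640/5161)
factor out 2^4: 2640 = 2^4·165; with 5161 mod 8 = 1, (2/5161) = +1; sign now -1; continue with (165/5161)
flip (165/5161) -> (5161/165): both odd, 165 mod 4 = 1, 5161 mod 4 = 1, so the flip contributes +1; sign now -1
(5161/165): 5161 mod 165 = 46, so (5161/165) = (46/165)
factor out 2^1: 46 = 2^1·23; with 165 mod 8 = 5, (2/165) = -1; sign now +1; continue with (23/165)
flip (23/165) -> (165/23): both odd, 23 mod 4 = 3, 165 mod 4 = 1, so the flip contributes +1; sign now +1
(165/23): 165 mod 23 = 4, so (165/23) = (4/23)
factor out 2^2: 4 = 2^2·1; with 23 mod 8 = 7, (2/23) = +1; sign now +1; continue with (1/23)
reached (1/23) = 1, so the symbol is +1

1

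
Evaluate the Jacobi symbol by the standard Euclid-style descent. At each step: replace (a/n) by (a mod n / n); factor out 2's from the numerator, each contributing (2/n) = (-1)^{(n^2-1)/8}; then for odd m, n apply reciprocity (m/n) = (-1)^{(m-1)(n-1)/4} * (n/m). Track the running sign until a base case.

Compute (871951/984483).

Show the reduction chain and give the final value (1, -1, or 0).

reciprocity: (871951/984483) = -1·(984483/871951) since 871951 mod 4 = 3, 984483 mod 4 = 3; sign now -1
(984483/871951) = (112532/871951)   [reduce mod 871951]
112532 = 2^2·28133; (2/871951) = +1 since 871951 mod 8 = 7, so (112532/871951) = (+1)^2·(28133/871951); sign now -1
reciprocity: (28133/871951) = +1·(871951/28133) since 28133 mod 4 = 1, 871951 mod 4 = 3; sign now -1
(871951/28133) = (27961/28133)   [reduce mod 28133]
reciprocity: (27961/28133) = +1·(28133/27961) since 27961 mod 4 = 1, 28133 mod 4 = 1; sign now -1
(28133/27961) = (172/27961)   [reduce mod 27961]
172 = 2^2·43; (2/27961) = +1 since 27961 mod 8 = 1, so (172/27961) = (+1)^2·(43/27961); sign now -1
reciprocity: (43/27961) = +1·(27961/43) since 43 mod 4 = 3, 27961 mod 4 = 1; sign now -1
(27961/43) = (11/43)   [reduce mod 43]
reciprocity: (11/43) = -1·(43/11) since 11 mod 4 = 3, 43 mod 4 = 3; sign now +1
(43/11) = (10/11)   [reduce mod 11]
10 = 2^1·5; (2/11) = -1 since 11 mod 8 = 3, so (10/11) = (-1)^1·(5/11); sign now -1
reciprocity: (5/11) = +1·(11/5) since 5 mod 4 = 1, 11 mod 4 = 3; sign now -1
(11/5) = (1/5)   [reduce mod 5]
(1/5) = 1; final value = sign = -1

-1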